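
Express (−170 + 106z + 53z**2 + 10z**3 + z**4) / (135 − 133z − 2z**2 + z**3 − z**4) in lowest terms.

By polynomial division,
  z**4 + 10z**3 + 53z**2 + 106z − 170 = (−1)(−z**4 + z**3 − 2z**2 − 133z + 135) + (11z**3 + 51z**2 − 27z − 35)
  −z**4 + z**3 − 2z**2 − 133z + 135 = (−(1/11)z + 62/121)(11z**3 + 51z**2 − 27z − 35) + (−(3701/121)z**2 − (14804/121)z + 18505/121)
  11z**3 + 51z**2 − 27z − 35 = (−(1331/3701)z − 847/3701)(−(3701/121)z**2 − (14804/121)z + 18505/121) + (0)
Last nonzero remainder: −(3701/121)z**2 − (14804/121)z + 18505/121. Dividing through by −3701/121 gives the monic gcd z**2 + 4z − 5.
Cancel z**2 + 4z − 5 from numerator and denominator to get the reduced form.

(−34 − 6z − z**2)/(27 − 5z + z**2)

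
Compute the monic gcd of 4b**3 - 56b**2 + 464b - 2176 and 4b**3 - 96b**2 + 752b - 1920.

b - 8

Euclidean algorithm in ℚ[b]:
  4b**3 - 56b**2 + 464b - 2176 = (4b**3 - 96b**2 + 752b - 1920) + (40b**2 - 288b - 256)
  4b**3 - 96b**2 + 752b - 1920 = ((1/10)b - 42/25)(40b**2 - 288b - 256) + ((7344/25)b - 58752/25)
  40b**2 - 288b - 256 = ((125/918)b + 50/459)((7344/25)b - 58752/25) + (0)
Last nonzero remainder: (7344/25)b - 58752/25. Dividing through by 7344/25 gives the monic gcd b - 8.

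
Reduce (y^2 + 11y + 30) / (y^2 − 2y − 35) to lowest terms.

(y + 6)/(y − 7)

Apply the Euclidean algorithm:
  y^2 + 11y + 30 = (y^2 − 2y − 35) + (13y + 65)
  y^2 − 2y − 35 = ((1/13)y − 7/13)(13y + 65) + (0)
Last nonzero remainder: 13y + 65. Dividing through by 13 gives the monic gcd y + 5.
Cancel y + 5 from numerator and denominator to get the reduced form.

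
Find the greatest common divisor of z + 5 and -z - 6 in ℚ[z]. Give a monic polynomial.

Repeated division with remainder:
  z + 5 = (-1)(-z - 6) + (-1)
  -z - 6 = (z + 6)(-1) + (0)
The last nonzero remainder is the constant -1, so the polynomials are coprime and gcd = 1.

1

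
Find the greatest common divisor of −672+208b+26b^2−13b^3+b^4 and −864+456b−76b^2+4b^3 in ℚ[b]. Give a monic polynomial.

Apply the Euclidean algorithm:
  b^4−13b^3+26b^2+208b−672 = ((1/4)b+3/2)(4b^3−76b^2+456b−864) + (26b^2−260b+624)
  4b^3−76b^2+456b−864 = ((2/13)b−18/13)(26b^2−260b+624) + (0)
Last nonzero remainder: 26b^2−260b+624. Dividing through by 26 gives the monic gcd b^2−10b+24.

24−10b+b^2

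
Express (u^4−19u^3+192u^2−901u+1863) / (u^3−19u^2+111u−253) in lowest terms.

By polynomial division,
  u^4−19u^3+192u^2−901u+1863 = (u)(u^3−19u^2+111u−253) + (81u^2−648u+1863)
  u^3−19u^2+111u−253 = ((1/81)u−11/81)(81u^2−648u+1863) + (0)
Last nonzero remainder: 81u^2−648u+1863. Dividing through by 81 gives the monic gcd u^2−8u+23.
Cancel u^2−8u+23 from numerator and denominator to get the reduced form.

(u^2−11u+81)/(u−11)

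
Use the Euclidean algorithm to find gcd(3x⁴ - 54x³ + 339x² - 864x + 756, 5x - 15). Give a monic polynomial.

By polynomial division,
  3x⁴ - 54x³ + 339x² - 864x + 756 = ((3/5)x³ - 9x² + (204/5)x - 252/5)(5x - 15) + (0)
Last nonzero remainder: 5x - 15. Dividing through by 5 gives the monic gcd x - 3.

x - 3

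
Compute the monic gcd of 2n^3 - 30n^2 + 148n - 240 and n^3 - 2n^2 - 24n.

n - 6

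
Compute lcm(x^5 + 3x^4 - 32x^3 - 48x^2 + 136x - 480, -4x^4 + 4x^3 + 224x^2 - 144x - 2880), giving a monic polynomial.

x^6 - 3x^5 - 50x^4 + 144x^3 + 424x^2 - 1296x + 2880

Euclidean algorithm in ℚ[x]:
  x^5 + 3x^4 - 32x^3 - 48x^2 + 136x - 480 = (-(1/4)x - 1)(-4x^4 + 4x^3 + 224x^2 - 144x - 2880) + (28x^3 + 140x^2 - 728x - 3360)
  -4x^4 + 4x^3 + 224x^2 - 144x - 2880 = (-(1/7)x + 6/7)(28x^3 + 140x^2 - 728x - 3360) + (0)
Last nonzero remainder: 28x^3 + 140x^2 - 728x - 3360. Dividing through by 28 gives the monic gcd x^3 + 5x^2 - 26x - 120.
Then lcm(f, g) = f·g / gcd(f, g); expanding and making the result monic gives the answer.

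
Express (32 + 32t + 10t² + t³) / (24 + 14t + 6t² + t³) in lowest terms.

By polynomial division,
  t³ + 10t² + 32t + 32 = (t³ + 6t² + 14t + 24) + (4t² + 18t + 8)
  t³ + 6t² + 14t + 24 = ((1/4)t + 3/8)(4t² + 18t + 8) + ((21/4)t + 21)
  4t² + 18t + 8 = ((16/21)t + 8/21)((21/4)t + 21) + (0)
Last nonzero remainder: (21/4)t + 21. Dividing through by 21/4 gives the monic gcd t + 4.
Cancel t + 4 from numerator and denominator to get the reduced form.

(8 + 6t + t²)/(6 + 2t + t²)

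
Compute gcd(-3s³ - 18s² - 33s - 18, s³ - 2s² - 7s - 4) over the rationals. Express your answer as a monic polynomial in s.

s + 1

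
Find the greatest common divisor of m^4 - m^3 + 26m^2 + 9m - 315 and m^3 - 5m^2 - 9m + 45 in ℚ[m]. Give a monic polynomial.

m^2 - 9

Repeated division with remainder:
  m^4 - m^3 + 26m^2 + 9m - 315 = (m + 4)(m^3 - 5m^2 - 9m + 45) + (55m^2 - 495)
  m^3 - 5m^2 - 9m + 45 = ((1/55)m - 1/11)(55m^2 - 495) + (0)
Last nonzero remainder: 55m^2 - 495. Dividing through by 55 gives the monic gcd m^2 - 9.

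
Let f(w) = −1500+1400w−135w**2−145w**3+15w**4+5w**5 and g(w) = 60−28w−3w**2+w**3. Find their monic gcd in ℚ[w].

−10+3w+w**2

By polynomial division,
  5w**5+15w**4−145w**3−135w**2+1400w−1500 = (5w**2+30w+85)(w**3−3w**2−28w+60) + (660w**2+1980w−6600)
  w**3−3w**2−28w+60 = ((1/660)w−1/110)(660w**2+1980w−6600) + (0)
Last nonzero remainder: 660w**2+1980w−6600. Dividing through by 660 gives the monic gcd w**2+3w−10.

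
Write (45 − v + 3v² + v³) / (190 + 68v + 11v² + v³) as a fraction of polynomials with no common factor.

Euclidean algorithm in ℚ[v]:
  v³ + 3v² − v + 45 = (v³ + 11v² + 68v + 190) + (−8v² − 69v − 145)
  v³ + 11v² + 68v + 190 = (−(1/8)v − 19/64)(−8v² − 69v − 145) + ((1881/64)v + 9405/64)
  −8v² − 69v − 145 = (−(512/1881)v − 1856/1881)((1881/64)v + 9405/64) + (0)
Last nonzero remainder: (1881/64)v + 9405/64. Dividing through by 1881/64 gives the monic gcd v + 5.
Cancel v + 5 from numerator and denominator to get the reduced form.

(9 − 2v + v²)/(38 + 6v + v²)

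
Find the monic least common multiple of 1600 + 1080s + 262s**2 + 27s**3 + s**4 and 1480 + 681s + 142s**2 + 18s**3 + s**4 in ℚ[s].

Repeated division with remainder:
  s**4 + 27s**3 + 262s**2 + 1080s + 1600 = (s**4 + 18s**3 + 142s**2 + 681s + 1480) + (9s**3 + 120s**2 + 399s + 120)
  s**4 + 18s**3 + 142s**2 + 681s + 1480 = ((1/9)s + 14/27)(9s**3 + 120s**2 + 399s + 120) + ((319/9)s**2 + (4147/9)s + 12760/9)
  9s**3 + 120s**2 + 399s + 120 = ((81/319)s + 27/319)((319/9)s**2 + (4147/9)s + 12760/9) + (0)
Last nonzero remainder: (319/9)s**2 + (4147/9)s + 12760/9. Dividing through by 319/9 gives the monic gcd s**2 + 13s + 40.
Then lcm(f, g) = f·g / gcd(f, g); expanding and making the result monic gives the answer.

59200 + 47960s + 16694s**2 + 3389s**3 + 434s**4 + 32s**5 + s**6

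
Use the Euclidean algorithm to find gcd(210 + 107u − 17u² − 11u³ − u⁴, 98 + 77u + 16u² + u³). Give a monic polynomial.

Repeated division with remainder:
  −u⁴ − 11u³ − 17u² + 107u + 210 = (−u + 5)(u³ + 16u² + 77u + 98) + (−20u² − 180u − 280)
  u³ + 16u² + 77u + 98 = (−(1/20)u − 7/20)(−20u² − 180u − 280) + (0)
Last nonzero remainder: −20u² − 180u − 280. Dividing through by −20 gives the monic gcd u² + 9u + 14.

14 + 9u + u²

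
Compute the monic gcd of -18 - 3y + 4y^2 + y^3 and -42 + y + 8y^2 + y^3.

Apply the Euclidean algorithm:
  y^3 + 4y^2 - 3y - 18 = (y^3 + 8y^2 + y - 42) + (-4y^2 - 4y + 24)
  y^3 + 8y^2 + y - 42 = (-(1/4)y - 7/4)(-4y^2 - 4y + 24) + (0)
Last nonzero remainder: -4y^2 - 4y + 24. Dividing through by -4 gives the monic gcd y^2 + y - 6.

-6 + y + y^2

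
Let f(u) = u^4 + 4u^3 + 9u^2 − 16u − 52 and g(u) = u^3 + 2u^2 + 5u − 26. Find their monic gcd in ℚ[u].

By polynomial division,
  u^4 + 4u^3 + 9u^2 − 16u − 52 = (u + 2)(u^3 + 2u^2 + 5u − 26) + (0)
The last nonzero remainder u^3 + 2u^2 + 5u − 26 is already monic.

u^3 + 2u^2 + 5u − 26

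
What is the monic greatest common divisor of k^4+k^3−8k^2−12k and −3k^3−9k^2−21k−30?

k+2

Apply the Euclidean algorithm:
  k^4+k^3−8k^2−12k = (−(1/3)k+2/3)(−3k^3−9k^2−21k−30) + (−9k^2−8k+20)
  −3k^3−9k^2−21k−30 = ((1/3)k+19/27)(−9k^2−8k+20) + (−(595/27)k−1190/27)
  −9k^2−8k+20 = ((243/595)k−54/119)(−(595/27)k−1190/27) + (0)
Last nonzero remainder: −(595/27)k−1190/27. Dividing through by −595/27 gives the monic gcd k+2.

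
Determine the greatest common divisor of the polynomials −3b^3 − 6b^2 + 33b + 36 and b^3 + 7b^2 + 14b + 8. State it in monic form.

Euclidean algorithm in ℚ[b]:
  −3b^3 − 6b^2 + 33b + 36 = (−3)(b^3 + 7b^2 + 14b + 8) + (15b^2 + 75b + 60)
  b^3 + 7b^2 + 14b + 8 = ((1/15)b + 2/15)(15b^2 + 75b + 60) + (0)
Last nonzero remainder: 15b^2 + 75b + 60. Dividing through by 15 gives the monic gcd b^2 + 5b + 4.

b^2 + 5b + 4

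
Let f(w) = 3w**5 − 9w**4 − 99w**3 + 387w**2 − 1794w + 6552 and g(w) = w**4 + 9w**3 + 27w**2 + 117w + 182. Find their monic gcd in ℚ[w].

w**3 + 7w**2 + 13w + 91

By polynomial division,
  3w**5 − 9w**4 − 99w**3 + 387w**2 − 1794w + 6552 = (3w − 36)(w**4 + 9w**3 + 27w**2 + 117w + 182) + (144w**3 + 1008w**2 + 1872w + 13104)
  w**4 + 9w**3 + 27w**2 + 117w + 182 = ((1/144)w + 1/72)(144w**3 + 1008w**2 + 1872w + 13104) + (0)
Last nonzero remainder: 144w**3 + 1008w**2 + 1872w + 13104. Dividing through by 144 gives the monic gcd w**3 + 7w**2 + 13w + 91.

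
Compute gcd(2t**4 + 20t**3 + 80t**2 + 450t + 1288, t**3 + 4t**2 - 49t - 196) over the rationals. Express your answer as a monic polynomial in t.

t**2 + 11t + 28

Apply the Euclidean algorithm:
  2t**4 + 20t**3 + 80t**2 + 450t + 1288 = (2t + 12)(t**3 + 4t**2 - 49t - 196) + (130t**2 + 1430t + 3640)
  t**3 + 4t**2 - 49t - 196 = ((1/130)t - 7/130)(130t**2 + 1430t + 3640) + (0)
Last nonzero remainder: 130t**2 + 1430t + 3640. Dividing through by 130 gives the monic gcd t**2 + 11t + 28.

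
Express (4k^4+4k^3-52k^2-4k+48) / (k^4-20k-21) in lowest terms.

Euclidean algorithm in ℚ[k]:
  4k^4+4k^3-52k^2-4k+48 = (4)(k^4-20k-21) + (4k^3-52k^2+76k+132)
  k^4-20k-21 = ((1/4)k+13/4)(4k^3-52k^2+76k+132) + (150k^2-300k-450)
  4k^3-52k^2+76k+132 = ((2/75)k-22/75)(150k^2-300k-450) + (0)
Last nonzero remainder: 150k^2-300k-450. Dividing through by 150 gives the monic gcd k^2-2k-3.
Cancel k^2-2k-3 from numerator and denominator to get the reduced form.

(4k^2+12k-16)/(k^2+2k+7)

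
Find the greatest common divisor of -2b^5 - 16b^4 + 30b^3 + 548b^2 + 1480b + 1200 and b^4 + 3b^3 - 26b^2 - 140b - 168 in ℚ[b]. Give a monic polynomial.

b^2 - 4b - 12

Repeated division with remainder:
  -2b^5 - 16b^4 + 30b^3 + 548b^2 + 1480b + 1200 = (-2b - 10)(b^4 + 3b^3 - 26b^2 - 140b - 168) + (8b^3 + 8b^2 - 256b - 480)
  b^4 + 3b^3 - 26b^2 - 140b - 168 = ((1/8)b + 1/4)(8b^3 + 8b^2 - 256b - 480) + (4b^2 - 16b - 48)
  8b^3 + 8b^2 - 256b - 480 = (2b + 10)(4b^2 - 16b - 48) + (0)
Last nonzero remainder: 4b^2 - 16b - 48. Dividing through by 4 gives the monic gcd b^2 - 4b - 12.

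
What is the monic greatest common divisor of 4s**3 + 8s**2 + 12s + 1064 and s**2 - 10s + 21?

1

Repeated division with remainder:
  4s**3 + 8s**2 + 12s + 1064 = (4s + 48)(s**2 - 10s + 21) + (408s + 56)
  s**2 - 10s + 21 = ((1/408)s - 517/20808)(408s + 56) + (58240/2601)
  408s + 56 = ((132651/7280)s + 2601/1040)(58240/2601) + (0)
The last nonzero remainder is the constant 58240/2601, so the polynomials are coprime and gcd = 1.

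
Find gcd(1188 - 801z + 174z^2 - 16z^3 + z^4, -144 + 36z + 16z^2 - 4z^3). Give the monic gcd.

Euclidean algorithm in ℚ[z]:
  z^4 - 16z^3 + 174z^2 - 801z + 1188 = (-(1/4)z + 3)(-4z^3 + 16z^2 + 36z - 144) + (135z^2 - 945z + 1620)
  -4z^3 + 16z^2 + 36z - 144 = (-(4/135)z - 4/45)(135z^2 - 945z + 1620) + (0)
Last nonzero remainder: 135z^2 - 945z + 1620. Dividing through by 135 gives the monic gcd z^2 - 7z + 12.

12 - 7z + z^2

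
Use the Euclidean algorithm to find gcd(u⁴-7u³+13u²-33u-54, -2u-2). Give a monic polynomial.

u+1

Repeated division with remainder:
  u⁴-7u³+13u²-33u-54 = (-(1/2)u³+4u²-(21/2)u+27)(-2u-2) + (0)
Last nonzero remainder: -2u-2. Dividing through by -2 gives the monic gcd u+1.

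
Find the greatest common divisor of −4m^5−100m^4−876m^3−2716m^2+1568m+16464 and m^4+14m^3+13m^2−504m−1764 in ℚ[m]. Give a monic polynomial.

m^3+20m^2+133m+294

By polynomial division,
  −4m^5−100m^4−876m^3−2716m^2+1568m+16464 = (−4m−44)(m^4+14m^3+13m^2−504m−1764) + (−208m^3−4160m^2−27664m−61152)
  m^4+14m^3+13m^2−504m−1764 = (−(1/208)m+3/104)(−208m^3−4160m^2−27664m−61152) + (0)
Last nonzero remainder: −208m^3−4160m^2−27664m−61152. Dividing through by −208 gives the monic gcd m^3+20m^2+133m+294.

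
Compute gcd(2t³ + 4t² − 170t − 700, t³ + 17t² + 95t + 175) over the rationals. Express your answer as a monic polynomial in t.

By polynomial division,
  2t³ + 4t² − 170t − 700 = (2)(t³ + 17t² + 95t + 175) + (−30t² − 360t − 1050)
  t³ + 17t² + 95t + 175 = (−(1/30)t − 1/6)(−30t² − 360t − 1050) + (0)
Last nonzero remainder: −30t² − 360t − 1050. Dividing through by −30 gives the monic gcd t² + 12t + 35.

t² + 12t + 35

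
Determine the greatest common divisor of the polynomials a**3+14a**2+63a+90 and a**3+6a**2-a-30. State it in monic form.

a**2+8a+15

By polynomial division,
  a**3+14a**2+63a+90 = (a**3+6a**2-a-30) + (8a**2+64a+120)
  a**3+6a**2-a-30 = ((1/8)a-1/4)(8a**2+64a+120) + (0)
Last nonzero remainder: 8a**2+64a+120. Dividing through by 8 gives the monic gcd a**2+8a+15.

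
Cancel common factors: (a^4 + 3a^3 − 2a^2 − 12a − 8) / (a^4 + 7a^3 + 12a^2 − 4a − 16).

Euclidean algorithm in ℚ[a]:
  a^4 + 3a^3 − 2a^2 − 12a − 8 = (a^4 + 7a^3 + 12a^2 − 4a − 16) + (−4a^3 − 14a^2 − 8a + 8)
  a^4 + 7a^3 + 12a^2 − 4a − 16 = (−(1/4)a − 7/8)(−4a^3 − 14a^2 − 8a + 8) + (−(9/4)a^2 − 9a − 9)
  −4a^3 − 14a^2 − 8a + 8 = ((16/9)a − 8/9)(−(9/4)a^2 − 9a − 9) + (0)
Last nonzero remainder: −(9/4)a^2 − 9a − 9. Dividing through by −9/4 gives the monic gcd a^2 + 4a + 4.
Cancel a^2 + 4a + 4 from numerator and denominator to get the reduced form.

(a^2 − a − 2)/(a^2 + 3a − 4)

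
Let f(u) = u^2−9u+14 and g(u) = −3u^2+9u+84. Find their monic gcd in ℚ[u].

u−7

Repeated division with remainder:
  u^2−9u+14 = (−1/3)(−3u^2+9u+84) + (−6u+42)
  −3u^2+9u+84 = ((1/2)u+2)(−6u+42) + (0)
Last nonzero remainder: −6u+42. Dividing through by −6 gives the monic gcd u−7.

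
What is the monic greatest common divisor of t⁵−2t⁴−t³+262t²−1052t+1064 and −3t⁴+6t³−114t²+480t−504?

t²−4t+4

Repeated division with remainder:
  t⁵−2t⁴−t³+262t²−1052t+1064 = (−(1/3)t)(−3t⁴+6t³−114t²+480t−504) + (−39t³+422t²−1220t+1064)
  −3t⁴+6t³−114t²+480t−504 = ((1/13)t+344/507)(−39t³+422t²−1220t+1064) + (−(155386/507)t²+(621544/507)t−621544/507)
  −39t³+422t²−1220t+1064 = ((19773/155386)t−9633/11099)(−(155386/507)t²+(621544/507)t−621544/507) + (0)
Last nonzero remainder: −(155386/507)t²+(621544/507)t−621544/507. Dividing through by −155386/507 gives the monic gcd t²−4t+4.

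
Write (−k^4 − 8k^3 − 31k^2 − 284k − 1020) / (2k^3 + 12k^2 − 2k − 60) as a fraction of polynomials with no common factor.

Apply the Euclidean algorithm:
  −k^4 − 8k^3 − 31k^2 − 284k − 1020 = (−(1/2)k − 1)(2k^3 + 12k^2 − 2k − 60) + (−20k^2 − 316k − 1080)
  2k^3 + 12k^2 − 2k − 60 = (−(1/10)k + 49/50)(−20k^2 − 316k − 1080) + ((4992/25)k + 4992/5)
  −20k^2 − 316k − 1080 = (−(125/1248)k − 225/208)((4992/25)k + 4992/5) + (0)
Last nonzero remainder: (4992/25)k + 4992/5. Dividing through by 4992/25 gives the monic gcd k + 5.
Cancel k + 5 from numerator and denominator to get the reduced form.

(−k^3 − 3k^2 − 16k − 204)/(2k^2 + 2k − 12)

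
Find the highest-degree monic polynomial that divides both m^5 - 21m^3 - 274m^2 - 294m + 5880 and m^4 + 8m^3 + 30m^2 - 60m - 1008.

By polynomial division,
  m^5 - 21m^3 - 274m^2 - 294m + 5880 = (m - 8)(m^4 + 8m^3 + 30m^2 - 60m - 1008) + (13m^3 + 26m^2 + 234m - 2184)
  m^4 + 8m^3 + 30m^2 - 60m - 1008 = ((1/13)m + 6/13)(13m^3 + 26m^2 + 234m - 2184) + (0)
Last nonzero remainder: 13m^3 + 26m^2 + 234m - 2184. Dividing through by 13 gives the monic gcd m^3 + 2m^2 + 18m - 168.

m^3 + 2m^2 + 18m - 168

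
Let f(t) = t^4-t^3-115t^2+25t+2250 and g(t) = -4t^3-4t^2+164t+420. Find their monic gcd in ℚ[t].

Repeated division with remainder:
  t^4-t^3-115t^2+25t+2250 = (-(1/4)t+1/2)(-4t^3-4t^2+164t+420) + (-72t^2+48t+2040)
  -4t^3-4t^2+164t+420 = ((1/18)t+5/54)(-72t^2+48t+2040) + ((416/9)t+2080/9)
  -72t^2+48t+2040 = (-(81/52)t+459/52)((416/9)t+2080/9) + (0)
Last nonzero remainder: (416/9)t+2080/9. Dividing through by 416/9 gives the monic gcd t+5.

t+5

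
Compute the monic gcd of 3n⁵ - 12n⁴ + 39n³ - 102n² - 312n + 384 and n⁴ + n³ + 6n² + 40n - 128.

n² - n + 16

Apply the Euclidean algorithm:
  3n⁵ - 12n⁴ + 39n³ - 102n² - 312n + 384 = (3n - 15)(n⁴ + n³ + 6n² + 40n - 128) + (36n³ - 132n² + 672n - 1536)
  n⁴ + n³ + 6n² + 40n - 128 = ((1/36)n + 7/54)(36n³ - 132n² + 672n - 1536) + ((40/9)n² - (40/9)n + 640/9)
  36n³ - 132n² + 672n - 1536 = ((81/10)n - 108/5)((40/9)n² - (40/9)n + 640/9) + (0)
Last nonzero remainder: (40/9)n² - (40/9)n + 640/9. Dividing through by 40/9 gives the monic gcd n² - n + 16.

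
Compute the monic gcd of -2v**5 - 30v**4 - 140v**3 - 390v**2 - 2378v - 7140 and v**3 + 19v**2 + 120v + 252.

v**2 + 13v + 42

Apply the Euclidean algorithm:
  -2v**5 - 30v**4 - 140v**3 - 390v**2 - 2378v - 7140 = (-2v**2 + 8v - 52)(v**3 + 19v**2 + 120v + 252) + (142v**2 + 1846v + 5964)
  v**3 + 19v**2 + 120v + 252 = ((1/142)v + 3/71)(142v**2 + 1846v + 5964) + (0)
Last nonzero remainder: 142v**2 + 1846v + 5964. Dividing through by 142 gives the monic gcd v**2 + 13v + 42.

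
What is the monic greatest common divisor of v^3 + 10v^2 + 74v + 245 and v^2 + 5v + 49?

v^2 + 5v + 49

Apply the Euclidean algorithm:
  v^3 + 10v^2 + 74v + 245 = (v + 5)(v^2 + 5v + 49) + (0)
The last nonzero remainder v^2 + 5v + 49 is already monic.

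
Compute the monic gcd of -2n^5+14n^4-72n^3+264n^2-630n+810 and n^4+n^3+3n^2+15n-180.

Euclidean algorithm in ℚ[n]:
  -2n^5+14n^4-72n^3+264n^2-630n+810 = (-2n+16)(n^4+n^3+3n^2+15n-180) + (-82n^3+246n^2-1230n+3690)
  n^4+n^3+3n^2+15n-180 = (-(1/82)n-2/41)(-82n^3+246n^2-1230n+3690) + (0)
Last nonzero remainder: -82n^3+246n^2-1230n+3690. Dividing through by -82 gives the monic gcd n^3-3n^2+15n-45.

n^3-3n^2+15n-45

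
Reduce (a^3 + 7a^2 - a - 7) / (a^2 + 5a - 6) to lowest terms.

(a^2 + 8a + 7)/(a + 6)

By polynomial division,
  a^3 + 7a^2 - a - 7 = (a + 2)(a^2 + 5a - 6) + (-5a + 5)
  a^2 + 5a - 6 = (-(1/5)a - 6/5)(-5a + 5) + (0)
Last nonzero remainder: -5a + 5. Dividing through by -5 gives the monic gcd a - 1.
Cancel a - 1 from numerator and denominator to get the reduced form.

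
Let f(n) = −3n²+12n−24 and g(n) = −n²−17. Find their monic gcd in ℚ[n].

1

Apply the Euclidean algorithm:
  −3n²+12n−24 = (3)(−n²−17) + (12n+27)
  −n²−17 = (−(1/12)n+3/16)(12n+27) + (−353/16)
  12n+27 = (−(192/353)n−432/353)(−353/16) + (0)
The last nonzero remainder is the constant −353/16, so the polynomials are coprime and gcd = 1.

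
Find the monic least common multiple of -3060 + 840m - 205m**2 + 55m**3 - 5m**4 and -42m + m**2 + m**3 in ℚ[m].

4284m - 564m**2 + 119m**3 - 36m**4 - 4m**5 + m**6

Euclidean algorithm in ℚ[m]:
  -5m**4 + 55m**3 - 205m**2 + 840m - 3060 = (-5m + 60)(m**3 + m**2 - 42m) + (-475m**2 + 3360m - 3060)
  m**3 + m**2 - 42m = (-(1/475)m - 767/45125)(-475m**2 + 3360m - 3060) + ((78234/9025)m - 469404/9025)
  -475m**2 + 3360m - 3060 = (-(4286875/78234)m + 45125/767)((78234/9025)m - 469404/9025) + (0)
Last nonzero remainder: (78234/9025)m - 469404/9025. Dividing through by 78234/9025 gives the monic gcd m - 6.
Then lcm(f, g) = f·g / gcd(f, g); expanding and making the result monic gives the answer.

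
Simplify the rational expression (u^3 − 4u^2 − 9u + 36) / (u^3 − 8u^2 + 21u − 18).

Euclidean algorithm in ℚ[u]:
  u^3 − 4u^2 − 9u + 36 = (u^3 − 8u^2 + 21u − 18) + (4u^2 − 30u + 54)
  u^3 − 8u^2 + 21u − 18 = ((1/4)u − 1/8)(4u^2 − 30u + 54) + ((15/4)u − 45/4)
  4u^2 − 30u + 54 = ((16/15)u − 24/5)((15/4)u − 45/4) + (0)
Last nonzero remainder: (15/4)u − 45/4. Dividing through by 15/4 gives the monic gcd u − 3.
Cancel u − 3 from numerator and denominator to get the reduced form.

(u^2 − u − 12)/(u^2 − 5u + 6)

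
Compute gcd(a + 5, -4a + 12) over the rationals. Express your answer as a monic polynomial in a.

1

By polynomial division,
  a + 5 = (-1/4)(-4a + 12) + (8)
  -4a + 12 = (-(1/2)a + 3/2)(8) + (0)
The last nonzero remainder is the constant 8, so the polynomials are coprime and gcd = 1.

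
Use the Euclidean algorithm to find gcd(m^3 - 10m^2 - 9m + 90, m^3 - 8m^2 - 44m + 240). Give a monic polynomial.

Euclidean algorithm in ℚ[m]:
  m^3 - 10m^2 - 9m + 90 = (m^3 - 8m^2 - 44m + 240) + (-2m^2 + 35m - 150)
  m^3 - 8m^2 - 44m + 240 = (-(1/2)m - 19/4)(-2m^2 + 35m - 150) + ((189/4)m - 945/2)
  -2m^2 + 35m - 150 = (-(8/189)m + 20/63)((189/4)m - 945/2) + (0)
Last nonzero remainder: (189/4)m - 945/2. Dividing through by 189/4 gives the monic gcd m - 10.

m - 10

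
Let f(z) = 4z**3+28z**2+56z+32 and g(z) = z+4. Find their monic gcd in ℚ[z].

By polynomial division,
  4z**3+28z**2+56z+32 = (4z**2+12z+8)(z+4) + (0)
The last nonzero remainder z+4 is already monic.

z+4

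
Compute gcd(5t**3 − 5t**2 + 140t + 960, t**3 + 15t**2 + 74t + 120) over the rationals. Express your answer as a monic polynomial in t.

t + 4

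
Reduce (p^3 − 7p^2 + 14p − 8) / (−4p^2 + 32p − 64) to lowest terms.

Repeated division with remainder:
  p^3 − 7p^2 + 14p − 8 = (−(1/4)p − 1/4)(−4p^2 + 32p − 64) + (6p − 24)
  −4p^2 + 32p − 64 = (−(2/3)p + 8/3)(6p − 24) + (0)
Last nonzero remainder: 6p − 24. Dividing through by 6 gives the monic gcd p − 4.
Cancel p − 4 from numerator and denominator to get the reduced form.

(−p^2 + 3p − 2)/(4p − 16)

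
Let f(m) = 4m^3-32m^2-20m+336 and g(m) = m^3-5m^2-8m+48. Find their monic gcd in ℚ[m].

m^2-m-12

By polynomial division,
  4m^3-32m^2-20m+336 = (4)(m^3-5m^2-8m+48) + (-12m^2+12m+144)
  m^3-5m^2-8m+48 = (-(1/12)m+1/3)(-12m^2+12m+144) + (0)
Last nonzero remainder: -12m^2+12m+144. Dividing through by -12 gives the monic gcd m^2-m-12.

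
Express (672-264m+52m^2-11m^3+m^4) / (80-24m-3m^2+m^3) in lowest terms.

Euclidean algorithm in ℚ[m]:
  m^4-11m^3+52m^2-264m+672 = (m-8)(m^3-3m^2-24m+80) + (52m^2-536m+1312)
  m^3-3m^2-24m+80 = ((1/52)m+95/676)(52m^2-536m+1312) + ((4410/169)m-17640/169)
  52m^2-536m+1312 = ((4394/2205)m-27716/2205)((4410/169)m-17640/169) + (0)
Last nonzero remainder: (4410/169)m-17640/169. Dividing through by 4410/169 gives the monic gcd m-4.
Cancel m-4 from numerator and denominator to get the reduced form.

(-168+24m-7m^2+m^3)/(-20+m+m^2)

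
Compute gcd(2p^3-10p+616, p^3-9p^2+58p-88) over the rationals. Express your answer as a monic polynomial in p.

p^2-7p+44

Repeated division with remainder:
  2p^3-10p+616 = (2)(p^3-9p^2+58p-88) + (18p^2-126p+792)
  p^3-9p^2+58p-88 = ((1/18)p-1/9)(18p^2-126p+792) + (0)
Last nonzero remainder: 18p^2-126p+792. Dividing through by 18 gives the monic gcd p^2-7p+44.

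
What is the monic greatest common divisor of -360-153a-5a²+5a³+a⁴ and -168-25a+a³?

Euclidean algorithm in ℚ[a]:
  a⁴+5a³-5a²-153a-360 = (a+5)(a³-25a-168) + (20a²+140a+480)
  a³-25a-168 = ((1/20)a-7/20)(20a²+140a+480) + (0)
Last nonzero remainder: 20a²+140a+480. Dividing through by 20 gives the monic gcd a²+7a+24.

24+7a+a²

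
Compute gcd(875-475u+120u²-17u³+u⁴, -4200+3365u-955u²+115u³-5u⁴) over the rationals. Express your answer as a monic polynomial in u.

35-12u+u²

By polynomial division,
  u⁴-17u³+120u²-475u+875 = (-1/5)(-5u⁴+115u³-955u²+3365u-4200) + (6u³-71u²+198u+35)
  -5u⁴+115u³-955u²+3365u-4200 = (-(5/6)u+335/36)(6u³-71u²+198u+35) + (-(4655/36)u²+(4655/3)u-162925/36)
  6u³-71u²+198u+35 = (-(216/4655)u-36/4655)(-(4655/36)u²+(4655/3)u-162925/36) + (0)
Last nonzero remainder: -(4655/36)u²+(4655/3)u-162925/36. Dividing through by -4655/36 gives the monic gcd u²-12u+35.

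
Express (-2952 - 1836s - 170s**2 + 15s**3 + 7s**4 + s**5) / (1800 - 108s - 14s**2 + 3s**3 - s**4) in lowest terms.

Repeated division with remainder:
  s**5 + 7s**4 + 15s**3 - 170s**2 - 1836s - 2952 = (-s - 10)(-s**4 + 3s**3 - 14s**2 - 108s + 1800) + (31s**3 - 418s**2 - 1116s + 15048)
  -s**4 + 3s**3 - 14s**2 - 108s + 1800 = (-(1/31)s - 325/961)(31s**3 - 418s**2 - 1116s + 15048) + (-(183900/961)s**2 + 6620400/961)
  31s**3 - 418s**2 - 1116s + 15048 = (-(29791/183900)s + 200849/91950)(-(183900/961)s**2 + 6620400/961) + (0)
Last nonzero remainder: -(183900/961)s**2 + 6620400/961. Dividing through by -183900/961 gives the monic gcd s**2 - 36.
Cancel s**2 - 36 from numerator and denominator to get the reduced form.

(-82 - 51s - 7s**2 - s**3)/(50 - 3s + s**2)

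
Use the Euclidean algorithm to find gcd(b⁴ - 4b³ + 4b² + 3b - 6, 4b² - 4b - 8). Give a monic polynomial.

b² - b - 2

By polynomial division,
  b⁴ - 4b³ + 4b² + 3b - 6 = ((1/4)b² - (3/4)b + 3/4)(4b² - 4b - 8) + (0)
Last nonzero remainder: 4b² - 4b - 8. Dividing through by 4 gives the monic gcd b² - b - 2.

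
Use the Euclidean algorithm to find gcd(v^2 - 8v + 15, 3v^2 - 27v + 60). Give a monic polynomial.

v - 5

By polynomial division,
  v^2 - 8v + 15 = (1/3)(3v^2 - 27v + 60) + (v - 5)
  3v^2 - 27v + 60 = (3v - 12)(v - 5) + (0)
The last nonzero remainder v - 5 is already monic.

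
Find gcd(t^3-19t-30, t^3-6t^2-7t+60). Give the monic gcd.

t^2-2t-15

By polynomial division,
  t^3-19t-30 = (t^3-6t^2-7t+60) + (6t^2-12t-90)
  t^3-6t^2-7t+60 = ((1/6)t-2/3)(6t^2-12t-90) + (0)
Last nonzero remainder: 6t^2-12t-90. Dividing through by 6 gives the monic gcd t^2-2t-15.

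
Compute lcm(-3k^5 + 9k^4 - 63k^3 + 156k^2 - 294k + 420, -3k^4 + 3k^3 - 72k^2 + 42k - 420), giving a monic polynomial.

Euclidean algorithm in ℚ[k]:
  -3k^5 + 9k^4 - 63k^3 + 156k^2 - 294k + 420 = (k - 2)(-3k^4 + 3k^3 - 72k^2 + 42k - 420) + (15k^3 - 30k^2 + 210k - 420)
  -3k^4 + 3k^3 - 72k^2 + 42k - 420 = (-(1/5)k - 1/5)(15k^3 - 30k^2 + 210k - 420) + (-36k^2 - 504)
  15k^3 - 30k^2 + 210k - 420 = (-(5/12)k + 5/6)(-36k^2 - 504) + (0)
Last nonzero remainder: -36k^2 - 504. Dividing through by -36 gives the monic gcd k^2 + 14.
Then lcm(f, g) = f·g / gcd(f, g); expanding and making the result monic gives the answer.

k^7 - 4k^6 + 34k^5 - 103k^4 + 360k^3 - 758k^2 + 1120k - 1400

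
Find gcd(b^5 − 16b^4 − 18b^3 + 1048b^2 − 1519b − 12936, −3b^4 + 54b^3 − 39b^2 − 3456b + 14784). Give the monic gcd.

Repeated division with remainder:
  b^5 − 16b^4 − 18b^3 + 1048b^2 − 1519b − 12936 = (−(1/3)b − 2/3)(−3b^4 + 54b^3 − 39b^2 − 3456b + 14784) + (5b^3 − 130b^2 + 1105b − 3080)
  −3b^4 + 54b^3 − 39b^2 − 3456b + 14784 = (−(3/5)b − 24/5)(5b^3 − 130b^2 + 1105b − 3080) + (0)
Last nonzero remainder: 5b^3 − 130b^2 + 1105b − 3080. Dividing through by 5 gives the monic gcd b^3 − 26b^2 + 221b − 616.

b^3 − 26b^2 + 221b − 616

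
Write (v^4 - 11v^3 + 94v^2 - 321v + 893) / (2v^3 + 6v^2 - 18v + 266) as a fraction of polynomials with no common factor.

(v^2 - 7v + 47)/(2v + 14)

Euclidean algorithm in ℚ[v]:
  v^4 - 11v^3 + 94v^2 - 321v + 893 = ((1/2)v - 7)(2v^3 + 6v^2 - 18v + 266) + (145v^2 - 580v + 2755)
  2v^3 + 6v^2 - 18v + 266 = ((2/145)v + 14/145)(145v^2 - 580v + 2755) + (0)
Last nonzero remainder: 145v^2 - 580v + 2755. Dividing through by 145 gives the monic gcd v^2 - 4v + 19.
Cancel v^2 - 4v + 19 from numerator and denominator to get the reduced form.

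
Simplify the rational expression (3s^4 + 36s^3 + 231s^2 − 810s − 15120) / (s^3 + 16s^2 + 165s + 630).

Repeated division with remainder:
  3s^4 + 36s^3 + 231s^2 − 810s − 15120 = (3s − 12)(s^3 + 16s^2 + 165s + 630) + (−72s^2 − 720s − 7560)
  s^3 + 16s^2 + 165s + 630 = (−(1/72)s − 1/12)(−72s^2 − 720s − 7560) + (0)
Last nonzero remainder: −72s^2 − 720s − 7560. Dividing through by −72 gives the monic gcd s^2 + 10s + 105.
Cancel s^2 + 10s + 105 from numerator and denominator to get the reduced form.

(3s^2 + 6s − 144)/(s + 6)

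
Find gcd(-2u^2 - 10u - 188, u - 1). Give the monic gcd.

Apply the Euclidean algorithm:
  -2u^2 - 10u - 188 = (-2u - 12)(u - 1) + (-200)
  u - 1 = (-(1/200)u + 1/200)(-200) + (0)
The last nonzero remainder is the constant -200, so the polynomials are coprime and gcd = 1.

1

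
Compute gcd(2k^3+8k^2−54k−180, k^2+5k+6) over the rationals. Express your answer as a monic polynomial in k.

Euclidean algorithm in ℚ[k]:
  2k^3+8k^2−54k−180 = (2k−2)(k^2+5k+6) + (−56k−168)
  k^2+5k+6 = (−(1/56)k−1/28)(−56k−168) + (0)
Last nonzero remainder: −56k−168. Dividing through by −56 gives the monic gcd k+3.

k+3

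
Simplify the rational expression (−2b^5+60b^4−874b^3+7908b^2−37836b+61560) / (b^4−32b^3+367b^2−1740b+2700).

By polynomial division,
  −2b^5+60b^4−874b^3+7908b^2−37836b+61560 = (−2b−4)(b^4−32b^3+367b^2−1740b+2700) + (−268b^3+5896b^2−39396b+72360)
  b^4−32b^3+367b^2−1740b+2700 = (−(1/268)b+5/134)(−268b^3+5896b^2−39396b+72360) + (0)
Last nonzero remainder: −268b^3+5896b^2−39396b+72360. Dividing through by −268 gives the monic gcd b^3−22b^2+147b−270.
Cancel b^3−22b^2+147b−270 from numerator and denominator to get the reduced form.

(−2b^2+16b−228)/(b−10)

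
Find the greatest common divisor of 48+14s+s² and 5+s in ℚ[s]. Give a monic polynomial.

Apply the Euclidean algorithm:
  s²+14s+48 = (s+9)(s+5) + (3)
  s+5 = ((1/3)s+5/3)(3) + (0)
The last nonzero remainder is the constant 3, so the polynomials are coprime and gcd = 1.

1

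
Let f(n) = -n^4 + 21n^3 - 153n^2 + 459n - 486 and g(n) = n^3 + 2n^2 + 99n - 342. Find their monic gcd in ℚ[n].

n - 3

Euclidean algorithm in ℚ[n]:
  -n^4 + 21n^3 - 153n^2 + 459n - 486 = (-n + 23)(n^3 + 2n^2 + 99n - 342) + (-100n^2 - 2160n + 7380)
  n^3 + 2n^2 + 99n - 342 = (-(1/100)n + 49/250)(-100n^2 - 2160n + 7380) + ((14904/25)n - 44712/25)
  -100n^2 - 2160n + 7380 = (-(625/3726)n - 5125/1242)((14904/25)n - 44712/25) + (0)
Last nonzero remainder: (14904/25)n - 44712/25. Dividing through by 14904/25 gives the monic gcd n - 3.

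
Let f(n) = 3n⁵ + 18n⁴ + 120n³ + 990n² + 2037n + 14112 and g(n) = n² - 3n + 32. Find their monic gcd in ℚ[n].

n² - 3n + 32

By polynomial division,
  3n⁵ + 18n⁴ + 120n³ + 990n² + 2037n + 14112 = (3n³ + 27n² + 105n + 441)(n² - 3n + 32) + (0)
The last nonzero remainder n² - 3n + 32 is already monic.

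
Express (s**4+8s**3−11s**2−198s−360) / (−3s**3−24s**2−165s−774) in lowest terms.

By polynomial division,
  s**4+8s**3−11s**2−198s−360 = (−(1/3)s)(−3s**3−24s**2−165s−774) + (−66s**2−456s−360)
  −3s**3−24s**2−165s−774 = ((1/22)s+6/121)(−66s**2−456s−360) + (−(15249/121)s−91494/121)
  −66s**2−456s−360 = ((2662/5083)s+2420/5083)(−(15249/121)s−91494/121) + (0)
Last nonzero remainder: −(15249/121)s−91494/121. Dividing through by −15249/121 gives the monic gcd s+6.
Cancel s+6 from numerator and denominator to get the reduced form.

(−s**3−2s**2+23s+60)/(3s**2+6s+129)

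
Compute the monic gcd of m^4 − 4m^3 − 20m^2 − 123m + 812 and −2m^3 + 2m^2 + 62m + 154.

Apply the Euclidean algorithm:
  m^4 − 4m^3 − 20m^2 − 123m + 812 = (−(1/2)m + 3/2)(−2m^3 + 2m^2 + 62m + 154) + (8m^2 − 139m + 581)
  −2m^3 + 2m^2 + 62m + 154 = (−(1/4)m − 131/32)(8m^2 − 139m + 581) + (−(11577/32)m + 81039/32)
  8m^2 − 139m + 581 = (−(256/11577)m + 2656/11577)(−(11577/32)m + 81039/32) + (0)
Last nonzero remainder: −(11577/32)m + 81039/32. Dividing through by −11577/32 gives the monic gcd m − 7.

m − 7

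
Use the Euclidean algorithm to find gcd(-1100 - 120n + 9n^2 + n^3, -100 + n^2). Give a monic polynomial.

10 + n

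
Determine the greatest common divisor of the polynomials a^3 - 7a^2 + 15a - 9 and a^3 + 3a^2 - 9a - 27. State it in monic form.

a - 3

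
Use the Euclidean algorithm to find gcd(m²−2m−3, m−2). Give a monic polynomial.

1

By polynomial division,
  m²−2m−3 = (m)(m−2) + (−3)
  m−2 = (−(1/3)m+2/3)(−3) + (0)
The last nonzero remainder is the constant −3, so the polynomials are coprime and gcd = 1.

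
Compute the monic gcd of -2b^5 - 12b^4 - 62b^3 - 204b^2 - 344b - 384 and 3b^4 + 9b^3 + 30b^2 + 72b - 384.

b^2 + b + 16

Apply the Euclidean algorithm:
  -2b^5 - 12b^4 - 62b^3 - 204b^2 - 344b - 384 = (-(2/3)b - 2)(3b^4 + 9b^3 + 30b^2 + 72b - 384) + (-24b^3 - 96b^2 - 456b - 1152)
  3b^4 + 9b^3 + 30b^2 + 72b - 384 = (-(1/8)b + 1/8)(-24b^3 - 96b^2 - 456b - 1152) + (-15b^2 - 15b - 240)
  -24b^3 - 96b^2 - 456b - 1152 = ((8/5)b + 24/5)(-15b^2 - 15b - 240) + (0)
Last nonzero remainder: -15b^2 - 15b - 240. Dividing through by -15 gives the monic gcd b^2 + b + 16.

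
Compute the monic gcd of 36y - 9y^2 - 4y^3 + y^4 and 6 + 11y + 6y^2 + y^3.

By polynomial division,
  y^4 - 4y^3 - 9y^2 + 36y = (y - 10)(y^3 + 6y^2 + 11y + 6) + (40y^2 + 140y + 60)
  y^3 + 6y^2 + 11y + 6 = ((1/40)y + 1/16)(40y^2 + 140y + 60) + ((3/4)y + 9/4)
  40y^2 + 140y + 60 = ((160/3)y + 80/3)((3/4)y + 9/4) + (0)
Last nonzero remainder: (3/4)y + 9/4. Dividing through by 3/4 gives the monic gcd y + 3.

3 + y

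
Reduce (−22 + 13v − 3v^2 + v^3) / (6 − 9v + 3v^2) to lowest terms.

(11 − v + v^2)/(−3 + 3v)

Apply the Euclidean algorithm:
  v^3 − 3v^2 + 13v − 22 = ((1/3)v)(3v^2 − 9v + 6) + (11v − 22)
  3v^2 − 9v + 6 = ((3/11)v − 3/11)(11v − 22) + (0)
Last nonzero remainder: 11v − 22. Dividing through by 11 gives the monic gcd v − 2.
Cancel v − 2 from numerator and denominator to get the reduced form.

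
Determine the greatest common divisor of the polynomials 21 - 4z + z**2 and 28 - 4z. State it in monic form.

Repeated division with remainder:
  z**2 - 4z + 21 = (-(1/4)z - 3/4)(-4z + 28) + (42)
  -4z + 28 = (-(2/21)z + 2/3)(42) + (0)
The last nonzero remainder is the constant 42, so the polynomials are coprime and gcd = 1.

1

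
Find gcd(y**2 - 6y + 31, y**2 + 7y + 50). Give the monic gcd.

1

Euclidean algorithm in ℚ[y]:
  y**2 - 6y + 31 = (y**2 + 7y + 50) + (-13y - 19)
  y**2 + 7y + 50 = (-(1/13)y - 72/169)(-13y - 19) + (7082/169)
  -13y - 19 = (-(2197/7082)y - 3211/7082)(7082/169) + (0)
The last nonzero remainder is the constant 7082/169, so the polynomials are coprime and gcd = 1.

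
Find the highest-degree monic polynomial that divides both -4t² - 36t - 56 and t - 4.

1

By polynomial division,
  -4t² - 36t - 56 = (-4t - 52)(t - 4) + (-264)
  t - 4 = (-(1/264)t + 1/66)(-264) + (0)
The last nonzero remainder is the constant -264, so the polynomials are coprime and gcd = 1.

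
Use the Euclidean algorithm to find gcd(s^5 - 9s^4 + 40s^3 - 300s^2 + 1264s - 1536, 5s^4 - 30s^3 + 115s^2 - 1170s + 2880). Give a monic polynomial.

s^3 - 3s^2 + 14s - 192

Apply the Euclidean algorithm:
  s^5 - 9s^4 + 40s^3 - 300s^2 + 1264s - 1536 = ((1/5)s - 3/5)(5s^4 - 30s^3 + 115s^2 - 1170s + 2880) + (-s^3 + 3s^2 - 14s + 192)
  5s^4 - 30s^3 + 115s^2 - 1170s + 2880 = (-5s + 15)(-s^3 + 3s^2 - 14s + 192) + (0)
Last nonzero remainder: -s^3 + 3s^2 - 14s + 192. Dividing through by -1 gives the monic gcd s^3 - 3s^2 + 14s - 192.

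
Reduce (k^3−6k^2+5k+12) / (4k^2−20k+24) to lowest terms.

Apply the Euclidean algorithm:
  k^3−6k^2+5k+12 = ((1/4)k−1/4)(4k^2−20k+24) + (−6k+18)
  4k^2−20k+24 = (−(2/3)k+4/3)(−6k+18) + (0)
Last nonzero remainder: −6k+18. Dividing through by −6 gives the monic gcd k−3.
Cancel k−3 from numerator and denominator to get the reduced form.

(k^2−3k−4)/(4k−8)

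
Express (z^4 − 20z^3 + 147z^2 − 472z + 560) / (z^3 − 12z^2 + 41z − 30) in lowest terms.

By polynomial division,
  z^4 − 20z^3 + 147z^2 − 472z + 560 = (z − 8)(z^3 − 12z^2 + 41z − 30) + (10z^2 − 114z + 320)
  z^3 − 12z^2 + 41z − 30 = ((1/10)z − 3/50)(10z^2 − 114z + 320) + ((54/25)z − 54/5)
  10z^2 − 114z + 320 = ((125/27)z − 800/27)((54/25)z − 54/5) + (0)
Last nonzero remainder: (54/25)z − 54/5. Dividing through by 54/25 gives the monic gcd z − 5.
Cancel z − 5 from numerator and denominator to get the reduced form.

(z^3 − 15z^2 + 72z − 112)/(z^2 − 7z + 6)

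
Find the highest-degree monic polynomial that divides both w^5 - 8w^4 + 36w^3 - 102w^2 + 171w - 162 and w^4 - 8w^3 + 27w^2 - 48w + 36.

w^3 - 6w^2 + 15w - 18

Euclidean algorithm in ℚ[w]:
  w^5 - 8w^4 + 36w^3 - 102w^2 + 171w - 162 = (w)(w^4 - 8w^3 + 27w^2 - 48w + 36) + (9w^3 - 54w^2 + 135w - 162)
  w^4 - 8w^3 + 27w^2 - 48w + 36 = ((1/9)w - 2/9)(9w^3 - 54w^2 + 135w - 162) + (0)
Last nonzero remainder: 9w^3 - 54w^2 + 135w - 162. Dividing through by 9 gives the monic gcd w^3 - 6w^2 + 15w - 18.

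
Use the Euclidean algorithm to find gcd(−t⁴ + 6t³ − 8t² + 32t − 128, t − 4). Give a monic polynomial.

By polynomial division,
  −t⁴ + 6t³ − 8t² + 32t − 128 = (−t³ + 2t² + 32)(t − 4) + (0)
The last nonzero remainder t − 4 is already monic.

t − 4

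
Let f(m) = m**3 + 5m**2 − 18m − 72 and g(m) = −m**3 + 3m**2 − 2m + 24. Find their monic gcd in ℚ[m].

m − 4

By polynomial division,
  m**3 + 5m**2 − 18m − 72 = (−1)(−m**3 + 3m**2 − 2m + 24) + (8m**2 − 20m − 48)
  −m**3 + 3m**2 − 2m + 24 = (−(1/8)m + 1/16)(8m**2 − 20m − 48) + (−(27/4)m + 27)
  8m**2 − 20m − 48 = (−(32/27)m − 16/9)(−(27/4)m + 27) + (0)
Last nonzero remainder: −(27/4)m + 27. Dividing through by −27/4 gives the monic gcd m − 4.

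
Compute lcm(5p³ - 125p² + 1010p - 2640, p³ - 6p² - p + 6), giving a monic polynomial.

p⁵ - 25p⁴ + 201p³ - 503p² - 202p + 528

Repeated division with remainder:
  5p³ - 125p² + 1010p - 2640 = (5)(p³ - 6p² - p + 6) + (-95p² + 1015p - 2670)
  p³ - 6p² - p + 6 = (-(1/95)p - 89/1805)(-95p² + 1015p - 2670) + ((7560/361)p - 45360/361)
  -95p² + 1015p - 2670 = (-(6859/1512)p + 32129/1512)((7560/361)p - 45360/361) + (0)
Last nonzero remainder: (7560/361)p - 45360/361. Dividing through by 7560/361 gives the monic gcd p - 6.
Then lcm(f, g) = f·g / gcd(f, g); expanding and making the result monic gives the answer.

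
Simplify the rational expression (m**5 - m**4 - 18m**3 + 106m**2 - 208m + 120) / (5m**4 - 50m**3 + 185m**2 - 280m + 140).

(m**3 + 2m**2 - 14m + 60)/(5m**2 - 35m + 70)

Repeated division with remainder:
  m**5 - m**4 - 18m**3 + 106m**2 - 208m + 120 = ((1/5)m + 9/5)(5m**4 - 50m**3 + 185m**2 - 280m + 140) + (35m**3 - 171m**2 + 268m - 132)
  5m**4 - 50m**3 + 185m**2 - 280m + 140 = ((1/7)m - 179/245)(35m**3 - 171m**2 + 268m - 132) + ((5336/245)m**2 - (16008/245)m + 10672/245)
  35m**3 - 171m**2 + 268m - 132 = ((8575/5336)m - 8085/2668)((5336/245)m**2 - (16008/245)m + 10672/245) + (0)
Last nonzero remainder: (5336/245)m**2 - (16008/245)m + 10672/245. Dividing through by 5336/245 gives the monic gcd m**2 - 3m + 2.
Cancel m**2 - 3m + 2 from numerator and denominator to get the reduced form.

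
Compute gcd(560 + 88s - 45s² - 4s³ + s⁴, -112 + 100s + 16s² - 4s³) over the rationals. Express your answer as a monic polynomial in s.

-28 - 3s + s²

Euclidean algorithm in ℚ[s]:
  s⁴ - 4s³ - 45s² + 88s + 560 = (-(1/4)s)(-4s³ + 16s² + 100s - 112) + (-20s² + 60s + 560)
  -4s³ + 16s² + 100s - 112 = ((1/5)s - 1/5)(-20s² + 60s + 560) + (0)
Last nonzero remainder: -20s² + 60s + 560. Dividing through by -20 gives the monic gcd s² - 3s - 28.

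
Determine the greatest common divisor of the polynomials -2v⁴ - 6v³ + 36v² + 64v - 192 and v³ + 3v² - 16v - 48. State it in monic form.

Repeated division with remainder:
  -2v⁴ - 6v³ + 36v² + 64v - 192 = (-2v)(v³ + 3v² - 16v - 48) + (4v² - 32v - 192)
  v³ + 3v² - 16v - 48 = ((1/4)v + 11/4)(4v² - 32v - 192) + (120v + 480)
  4v² - 32v - 192 = ((1/30)v - 2/5)(120v + 480) + (0)
Last nonzero remainder: 120v + 480. Dividing through by 120 gives the monic gcd v + 4.

v + 4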